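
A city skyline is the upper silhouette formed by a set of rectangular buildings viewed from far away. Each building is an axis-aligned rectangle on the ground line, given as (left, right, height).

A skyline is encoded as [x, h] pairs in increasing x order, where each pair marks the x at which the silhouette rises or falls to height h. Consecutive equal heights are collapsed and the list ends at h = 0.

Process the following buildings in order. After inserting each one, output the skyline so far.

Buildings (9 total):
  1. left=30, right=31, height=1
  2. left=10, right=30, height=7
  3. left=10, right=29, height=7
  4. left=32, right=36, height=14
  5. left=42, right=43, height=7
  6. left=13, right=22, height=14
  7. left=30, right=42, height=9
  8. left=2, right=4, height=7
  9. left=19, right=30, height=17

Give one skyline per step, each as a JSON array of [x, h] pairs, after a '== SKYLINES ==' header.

== SKYLINES ==
[[30,1],[31,0]]
[[10,7],[30,1],[31,0]]
[[10,7],[30,1],[31,0]]
[[10,7],[30,1],[31,0],[32,14],[36,0]]
[[10,7],[30,1],[31,0],[32,14],[36,0],[42,7],[43,0]]
[[10,7],[13,14],[22,7],[30,1],[31,0],[32,14],[36,0],[42,7],[43,0]]
[[10,7],[13,14],[22,7],[30,9],[32,14],[36,9],[42,7],[43,0]]
[[2,7],[4,0],[10,7],[13,14],[22,7],[30,9],[32,14],[36,9],[42,7],[43,0]]
[[2,7],[4,0],[10,7],[13,14],[19,17],[30,9],[32,14],[36,9],[42,7],[43,0]]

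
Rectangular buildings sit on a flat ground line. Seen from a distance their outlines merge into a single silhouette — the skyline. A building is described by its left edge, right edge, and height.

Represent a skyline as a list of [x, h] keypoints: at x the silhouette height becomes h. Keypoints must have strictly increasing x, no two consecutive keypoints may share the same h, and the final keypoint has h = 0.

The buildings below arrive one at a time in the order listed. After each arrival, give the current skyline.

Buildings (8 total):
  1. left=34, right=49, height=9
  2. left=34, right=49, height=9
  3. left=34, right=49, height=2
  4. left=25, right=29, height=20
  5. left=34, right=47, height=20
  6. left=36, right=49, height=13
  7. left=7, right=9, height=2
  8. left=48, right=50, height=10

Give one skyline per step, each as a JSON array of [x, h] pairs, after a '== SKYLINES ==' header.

== SKYLINES ==
[[34,9],[49,0]]
[[34,9],[49,0]]
[[34,9],[49,0]]
[[25,20],[29,0],[34,9],[49,0]]
[[25,20],[29,0],[34,20],[47,9],[49,0]]
[[25,20],[29,0],[34,20],[47,13],[49,0]]
[[7,2],[9,0],[25,20],[29,0],[34,20],[47,13],[49,0]]
[[7,2],[9,0],[25,20],[29,0],[34,20],[47,13],[49,10],[50,0]]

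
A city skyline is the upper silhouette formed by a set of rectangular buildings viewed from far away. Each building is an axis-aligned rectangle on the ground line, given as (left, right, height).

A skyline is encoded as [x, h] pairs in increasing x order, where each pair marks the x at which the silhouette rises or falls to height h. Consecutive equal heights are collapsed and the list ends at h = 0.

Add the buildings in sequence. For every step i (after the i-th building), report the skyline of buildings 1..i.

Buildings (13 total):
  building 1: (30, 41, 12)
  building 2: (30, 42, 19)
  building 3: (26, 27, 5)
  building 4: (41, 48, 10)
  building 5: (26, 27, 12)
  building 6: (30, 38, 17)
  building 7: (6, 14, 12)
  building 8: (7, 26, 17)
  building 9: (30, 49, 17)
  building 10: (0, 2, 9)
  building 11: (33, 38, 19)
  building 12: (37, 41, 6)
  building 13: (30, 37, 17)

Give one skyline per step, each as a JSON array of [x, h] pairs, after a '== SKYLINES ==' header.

== SKYLINES ==
[[30,12],[41,0]]
[[30,19],[42,0]]
[[26,5],[27,0],[30,19],[42,0]]
[[26,5],[27,0],[30,19],[42,10],[48,0]]
[[26,12],[27,0],[30,19],[42,10],[48,0]]
[[26,12],[27,0],[30,19],[42,10],[48,0]]
[[6,12],[14,0],[26,12],[27,0],[30,19],[42,10],[48,0]]
[[6,12],[7,17],[26,12],[27,0],[30,19],[42,10],[48,0]]
[[6,12],[7,17],[26,12],[27,0],[30,19],[42,17],[49,0]]
[[0,9],[2,0],[6,12],[7,17],[26,12],[27,0],[30,19],[42,17],[49,0]]
[[0,9],[2,0],[6,12],[7,17],[26,12],[27,0],[30,19],[42,17],[49,0]]
[[0,9],[2,0],[6,12],[7,17],[26,12],[27,0],[30,19],[42,17],[49,0]]
[[0,9],[2,0],[6,12],[7,17],[26,12],[27,0],[30,19],[42,17],[49,0]]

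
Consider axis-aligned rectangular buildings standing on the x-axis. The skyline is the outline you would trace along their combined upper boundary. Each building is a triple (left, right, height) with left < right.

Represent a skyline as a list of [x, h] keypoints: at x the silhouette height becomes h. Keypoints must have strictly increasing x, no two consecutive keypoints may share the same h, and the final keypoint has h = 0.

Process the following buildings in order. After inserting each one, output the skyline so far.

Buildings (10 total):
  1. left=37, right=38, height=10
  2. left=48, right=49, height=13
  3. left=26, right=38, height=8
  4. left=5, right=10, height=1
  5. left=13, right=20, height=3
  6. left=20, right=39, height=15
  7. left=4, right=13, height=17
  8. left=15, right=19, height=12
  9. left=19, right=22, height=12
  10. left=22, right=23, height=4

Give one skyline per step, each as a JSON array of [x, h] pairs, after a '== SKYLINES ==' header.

== SKYLINES ==
[[37,10],[38,0]]
[[37,10],[38,0],[48,13],[49,0]]
[[26,8],[37,10],[38,0],[48,13],[49,0]]
[[5,1],[10,0],[26,8],[37,10],[38,0],[48,13],[49,0]]
[[5,1],[10,0],[13,3],[20,0],[26,8],[37,10],[38,0],[48,13],[49,0]]
[[5,1],[10,0],[13,3],[20,15],[39,0],[48,13],[49,0]]
[[4,17],[13,3],[20,15],[39,0],[48,13],[49,0]]
[[4,17],[13,3],[15,12],[19,3],[20,15],[39,0],[48,13],[49,0]]
[[4,17],[13,3],[15,12],[20,15],[39,0],[48,13],[49,0]]
[[4,17],[13,3],[15,12],[20,15],[39,0],[48,13],[49,0]]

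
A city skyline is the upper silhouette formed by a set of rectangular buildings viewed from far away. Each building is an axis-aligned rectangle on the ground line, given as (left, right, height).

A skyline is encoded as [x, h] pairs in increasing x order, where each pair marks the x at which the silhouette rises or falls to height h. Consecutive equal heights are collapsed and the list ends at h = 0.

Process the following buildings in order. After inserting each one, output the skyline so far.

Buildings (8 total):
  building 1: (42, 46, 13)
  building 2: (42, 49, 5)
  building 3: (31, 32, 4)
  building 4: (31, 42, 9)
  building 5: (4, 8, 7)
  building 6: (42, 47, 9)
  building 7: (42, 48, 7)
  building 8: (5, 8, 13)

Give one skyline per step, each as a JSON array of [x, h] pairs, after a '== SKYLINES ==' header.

== SKYLINES ==
[[42,13],[46,0]]
[[42,13],[46,5],[49,0]]
[[31,4],[32,0],[42,13],[46,5],[49,0]]
[[31,9],[42,13],[46,5],[49,0]]
[[4,7],[8,0],[31,9],[42,13],[46,5],[49,0]]
[[4,7],[8,0],[31,9],[42,13],[46,9],[47,5],[49,0]]
[[4,7],[8,0],[31,9],[42,13],[46,9],[47,7],[48,5],[49,0]]
[[4,7],[5,13],[8,0],[31,9],[42,13],[46,9],[47,7],[48,5],[49,0]]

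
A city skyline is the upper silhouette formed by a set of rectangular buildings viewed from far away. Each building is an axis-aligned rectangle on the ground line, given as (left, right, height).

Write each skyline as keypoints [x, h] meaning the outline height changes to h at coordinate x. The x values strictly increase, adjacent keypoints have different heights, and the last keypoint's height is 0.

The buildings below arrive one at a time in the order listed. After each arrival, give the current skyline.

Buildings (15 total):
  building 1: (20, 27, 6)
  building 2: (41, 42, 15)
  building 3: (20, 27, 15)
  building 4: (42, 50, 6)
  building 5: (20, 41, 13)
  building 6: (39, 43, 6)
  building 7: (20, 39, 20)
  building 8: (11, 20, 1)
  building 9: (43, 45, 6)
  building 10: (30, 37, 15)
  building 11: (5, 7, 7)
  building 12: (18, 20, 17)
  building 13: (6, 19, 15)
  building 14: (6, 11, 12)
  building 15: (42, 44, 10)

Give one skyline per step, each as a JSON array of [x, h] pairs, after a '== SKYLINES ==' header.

== SKYLINES ==
[[20,6],[27,0]]
[[20,6],[27,0],[41,15],[42,0]]
[[20,15],[27,0],[41,15],[42,0]]
[[20,15],[27,0],[41,15],[42,6],[50,0]]
[[20,15],[27,13],[41,15],[42,6],[50,0]]
[[20,15],[27,13],[41,15],[42,6],[50,0]]
[[20,20],[39,13],[41,15],[42,6],[50,0]]
[[11,1],[20,20],[39,13],[41,15],[42,6],[50,0]]
[[11,1],[20,20],[39,13],[41,15],[42,6],[50,0]]
[[11,1],[20,20],[39,13],[41,15],[42,6],[50,0]]
[[5,7],[7,0],[11,1],[20,20],[39,13],[41,15],[42,6],[50,0]]
[[5,7],[7,0],[11,1],[18,17],[20,20],[39,13],[41,15],[42,6],[50,0]]
[[5,7],[6,15],[18,17],[20,20],[39,13],[41,15],[42,6],[50,0]]
[[5,7],[6,15],[18,17],[20,20],[39,13],[41,15],[42,6],[50,0]]
[[5,7],[6,15],[18,17],[20,20],[39,13],[41,15],[42,10],[44,6],[50,0]]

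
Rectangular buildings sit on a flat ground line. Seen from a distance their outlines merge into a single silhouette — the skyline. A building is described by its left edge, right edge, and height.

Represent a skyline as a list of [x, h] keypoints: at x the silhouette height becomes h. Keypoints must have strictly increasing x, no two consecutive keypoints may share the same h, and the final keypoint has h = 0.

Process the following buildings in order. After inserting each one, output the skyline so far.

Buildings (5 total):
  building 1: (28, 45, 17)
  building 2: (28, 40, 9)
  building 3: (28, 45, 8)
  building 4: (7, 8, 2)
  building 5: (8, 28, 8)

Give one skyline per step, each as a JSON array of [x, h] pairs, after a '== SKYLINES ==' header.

== SKYLINES ==
[[28,17],[45,0]]
[[28,17],[45,0]]
[[28,17],[45,0]]
[[7,2],[8,0],[28,17],[45,0]]
[[7,2],[8,8],[28,17],[45,0]]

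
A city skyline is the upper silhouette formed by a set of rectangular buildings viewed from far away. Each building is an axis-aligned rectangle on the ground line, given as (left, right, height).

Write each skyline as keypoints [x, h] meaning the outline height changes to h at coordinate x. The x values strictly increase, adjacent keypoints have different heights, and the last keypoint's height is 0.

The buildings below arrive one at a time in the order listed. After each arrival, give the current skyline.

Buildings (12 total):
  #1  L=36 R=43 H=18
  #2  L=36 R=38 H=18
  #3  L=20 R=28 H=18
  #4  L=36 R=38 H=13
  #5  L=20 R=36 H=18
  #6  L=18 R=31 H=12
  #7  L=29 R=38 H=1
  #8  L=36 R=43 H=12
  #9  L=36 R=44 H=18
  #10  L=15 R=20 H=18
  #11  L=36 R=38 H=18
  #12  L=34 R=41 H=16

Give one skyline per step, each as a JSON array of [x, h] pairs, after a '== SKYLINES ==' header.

== SKYLINES ==
[[36,18],[43,0]]
[[36,18],[43,0]]
[[20,18],[28,0],[36,18],[43,0]]
[[20,18],[28,0],[36,18],[43,0]]
[[20,18],[43,0]]
[[18,12],[20,18],[43,0]]
[[18,12],[20,18],[43,0]]
[[18,12],[20,18],[43,0]]
[[18,12],[20,18],[44,0]]
[[15,18],[44,0]]
[[15,18],[44,0]]
[[15,18],[44,0]]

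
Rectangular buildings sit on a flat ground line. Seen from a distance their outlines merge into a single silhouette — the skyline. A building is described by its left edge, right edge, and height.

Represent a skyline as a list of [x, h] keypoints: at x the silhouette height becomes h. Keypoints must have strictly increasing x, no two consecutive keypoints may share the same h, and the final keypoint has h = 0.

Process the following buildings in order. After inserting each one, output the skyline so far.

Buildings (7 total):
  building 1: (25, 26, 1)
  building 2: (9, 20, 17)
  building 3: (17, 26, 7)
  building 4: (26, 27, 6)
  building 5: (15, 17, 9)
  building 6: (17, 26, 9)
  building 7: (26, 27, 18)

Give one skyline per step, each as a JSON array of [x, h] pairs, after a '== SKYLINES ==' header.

== SKYLINES ==
[[25,1],[26,0]]
[[9,17],[20,0],[25,1],[26,0]]
[[9,17],[20,7],[26,0]]
[[9,17],[20,7],[26,6],[27,0]]
[[9,17],[20,7],[26,6],[27,0]]
[[9,17],[20,9],[26,6],[27,0]]
[[9,17],[20,9],[26,18],[27,0]]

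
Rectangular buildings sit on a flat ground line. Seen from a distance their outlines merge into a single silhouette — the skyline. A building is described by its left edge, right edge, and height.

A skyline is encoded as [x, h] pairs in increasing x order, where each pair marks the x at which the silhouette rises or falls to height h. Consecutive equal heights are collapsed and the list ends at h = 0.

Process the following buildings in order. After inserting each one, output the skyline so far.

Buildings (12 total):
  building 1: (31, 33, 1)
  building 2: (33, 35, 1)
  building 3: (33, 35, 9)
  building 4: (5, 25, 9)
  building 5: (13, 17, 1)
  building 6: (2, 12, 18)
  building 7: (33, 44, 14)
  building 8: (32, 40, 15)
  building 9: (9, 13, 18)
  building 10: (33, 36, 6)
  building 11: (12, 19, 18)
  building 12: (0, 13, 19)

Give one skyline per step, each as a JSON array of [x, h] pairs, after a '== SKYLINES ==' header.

== SKYLINES ==
[[31,1],[33,0]]
[[31,1],[35,0]]
[[31,1],[33,9],[35,0]]
[[5,9],[25,0],[31,1],[33,9],[35,0]]
[[5,9],[25,0],[31,1],[33,9],[35,0]]
[[2,18],[12,9],[25,0],[31,1],[33,9],[35,0]]
[[2,18],[12,9],[25,0],[31,1],[33,14],[44,0]]
[[2,18],[12,9],[25,0],[31,1],[32,15],[40,14],[44,0]]
[[2,18],[13,9],[25,0],[31,1],[32,15],[40,14],[44,0]]
[[2,18],[13,9],[25,0],[31,1],[32,15],[40,14],[44,0]]
[[2,18],[19,9],[25,0],[31,1],[32,15],[40,14],[44,0]]
[[0,19],[13,18],[19,9],[25,0],[31,1],[32,15],[40,14],[44,0]]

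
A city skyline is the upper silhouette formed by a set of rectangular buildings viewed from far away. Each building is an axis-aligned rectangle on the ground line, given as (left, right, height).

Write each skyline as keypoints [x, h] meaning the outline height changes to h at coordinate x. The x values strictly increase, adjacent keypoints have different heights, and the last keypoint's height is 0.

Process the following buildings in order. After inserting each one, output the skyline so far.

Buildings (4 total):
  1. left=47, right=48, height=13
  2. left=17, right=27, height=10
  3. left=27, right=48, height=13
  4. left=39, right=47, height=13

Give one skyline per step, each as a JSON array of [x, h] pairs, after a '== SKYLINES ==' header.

== SKYLINES ==
[[47,13],[48,0]]
[[17,10],[27,0],[47,13],[48,0]]
[[17,10],[27,13],[48,0]]
[[17,10],[27,13],[48,0]]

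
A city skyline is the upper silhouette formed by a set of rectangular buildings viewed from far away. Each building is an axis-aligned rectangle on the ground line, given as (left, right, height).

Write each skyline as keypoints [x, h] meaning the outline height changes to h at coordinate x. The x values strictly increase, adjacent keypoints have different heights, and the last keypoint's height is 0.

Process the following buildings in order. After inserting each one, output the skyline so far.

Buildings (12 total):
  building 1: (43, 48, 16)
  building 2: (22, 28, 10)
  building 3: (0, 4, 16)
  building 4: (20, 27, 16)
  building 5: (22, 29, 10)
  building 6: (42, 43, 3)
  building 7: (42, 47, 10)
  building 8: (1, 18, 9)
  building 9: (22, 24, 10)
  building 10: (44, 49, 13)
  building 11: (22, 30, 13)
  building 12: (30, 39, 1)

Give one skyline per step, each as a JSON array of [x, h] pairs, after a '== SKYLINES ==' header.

== SKYLINES ==
[[43,16],[48,0]]
[[22,10],[28,0],[43,16],[48,0]]
[[0,16],[4,0],[22,10],[28,0],[43,16],[48,0]]
[[0,16],[4,0],[20,16],[27,10],[28,0],[43,16],[48,0]]
[[0,16],[4,0],[20,16],[27,10],[29,0],[43,16],[48,0]]
[[0,16],[4,0],[20,16],[27,10],[29,0],[42,3],[43,16],[48,0]]
[[0,16],[4,0],[20,16],[27,10],[29,0],[42,10],[43,16],[48,0]]
[[0,16],[4,9],[18,0],[20,16],[27,10],[29,0],[42,10],[43,16],[48,0]]
[[0,16],[4,9],[18,0],[20,16],[27,10],[29,0],[42,10],[43,16],[48,0]]
[[0,16],[4,9],[18,0],[20,16],[27,10],[29,0],[42,10],[43,16],[48,13],[49,0]]
[[0,16],[4,9],[18,0],[20,16],[27,13],[30,0],[42,10],[43,16],[48,13],[49,0]]
[[0,16],[4,9],[18,0],[20,16],[27,13],[30,1],[39,0],[42,10],[43,16],[48,13],[49,0]]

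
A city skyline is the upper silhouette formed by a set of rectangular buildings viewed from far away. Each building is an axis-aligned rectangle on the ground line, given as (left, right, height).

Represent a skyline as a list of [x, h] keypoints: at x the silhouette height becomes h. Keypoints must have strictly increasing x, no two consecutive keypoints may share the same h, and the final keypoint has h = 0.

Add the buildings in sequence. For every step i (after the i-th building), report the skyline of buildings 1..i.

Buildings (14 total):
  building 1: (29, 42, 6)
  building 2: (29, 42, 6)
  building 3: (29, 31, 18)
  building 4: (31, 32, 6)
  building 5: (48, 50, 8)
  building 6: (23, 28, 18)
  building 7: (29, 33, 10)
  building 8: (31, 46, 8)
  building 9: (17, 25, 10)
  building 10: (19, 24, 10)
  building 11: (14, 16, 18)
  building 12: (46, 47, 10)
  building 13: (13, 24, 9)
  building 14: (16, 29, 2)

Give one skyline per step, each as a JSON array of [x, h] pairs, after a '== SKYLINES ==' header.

== SKYLINES ==
[[29,6],[42,0]]
[[29,6],[42,0]]
[[29,18],[31,6],[42,0]]
[[29,18],[31,6],[42,0]]
[[29,18],[31,6],[42,0],[48,8],[50,0]]
[[23,18],[28,0],[29,18],[31,6],[42,0],[48,8],[50,0]]
[[23,18],[28,0],[29,18],[31,10],[33,6],[42,0],[48,8],[50,0]]
[[23,18],[28,0],[29,18],[31,10],[33,8],[46,0],[48,8],[50,0]]
[[17,10],[23,18],[28,0],[29,18],[31,10],[33,8],[46,0],[48,8],[50,0]]
[[17,10],[23,18],[28,0],[29,18],[31,10],[33,8],[46,0],[48,8],[50,0]]
[[14,18],[16,0],[17,10],[23,18],[28,0],[29,18],[31,10],[33,8],[46,0],[48,8],[50,0]]
[[14,18],[16,0],[17,10],[23,18],[28,0],[29,18],[31,10],[33,8],[46,10],[47,0],[48,8],[50,0]]
[[13,9],[14,18],[16,9],[17,10],[23,18],[28,0],[29,18],[31,10],[33,8],[46,10],[47,0],[48,8],[50,0]]
[[13,9],[14,18],[16,9],[17,10],[23,18],[28,2],[29,18],[31,10],[33,8],[46,10],[47,0],[48,8],[50,0]]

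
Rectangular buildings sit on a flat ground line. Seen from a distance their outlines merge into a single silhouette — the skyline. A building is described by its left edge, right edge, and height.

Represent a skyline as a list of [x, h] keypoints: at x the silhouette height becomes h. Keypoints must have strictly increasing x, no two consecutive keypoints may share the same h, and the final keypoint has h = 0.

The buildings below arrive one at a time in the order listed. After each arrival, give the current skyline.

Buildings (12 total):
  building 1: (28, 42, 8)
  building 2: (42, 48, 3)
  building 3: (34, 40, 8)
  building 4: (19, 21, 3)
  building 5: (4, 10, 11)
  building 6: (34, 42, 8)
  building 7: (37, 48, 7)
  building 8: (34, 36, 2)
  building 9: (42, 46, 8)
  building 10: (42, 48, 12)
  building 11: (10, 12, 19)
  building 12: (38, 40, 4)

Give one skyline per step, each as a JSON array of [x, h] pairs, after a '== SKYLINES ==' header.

== SKYLINES ==
[[28,8],[42,0]]
[[28,8],[42,3],[48,0]]
[[28,8],[42,3],[48,0]]
[[19,3],[21,0],[28,8],[42,3],[48,0]]
[[4,11],[10,0],[19,3],[21,0],[28,8],[42,3],[48,0]]
[[4,11],[10,0],[19,3],[21,0],[28,8],[42,3],[48,0]]
[[4,11],[10,0],[19,3],[21,0],[28,8],[42,7],[48,0]]
[[4,11],[10,0],[19,3],[21,0],[28,8],[42,7],[48,0]]
[[4,11],[10,0],[19,3],[21,0],[28,8],[46,7],[48,0]]
[[4,11],[10,0],[19,3],[21,0],[28,8],[42,12],[48,0]]
[[4,11],[10,19],[12,0],[19,3],[21,0],[28,8],[42,12],[48,0]]
[[4,11],[10,19],[12,0],[19,3],[21,0],[28,8],[42,12],[48,0]]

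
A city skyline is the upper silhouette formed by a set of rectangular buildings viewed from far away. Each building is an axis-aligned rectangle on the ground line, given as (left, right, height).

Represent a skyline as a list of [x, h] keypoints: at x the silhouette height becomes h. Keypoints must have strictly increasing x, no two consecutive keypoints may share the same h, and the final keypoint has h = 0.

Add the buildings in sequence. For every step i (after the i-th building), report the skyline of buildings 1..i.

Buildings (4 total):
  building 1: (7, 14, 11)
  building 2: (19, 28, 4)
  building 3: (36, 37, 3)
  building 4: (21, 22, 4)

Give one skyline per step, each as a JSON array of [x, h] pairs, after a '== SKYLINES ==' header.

== SKYLINES ==
[[7,11],[14,0]]
[[7,11],[14,0],[19,4],[28,0]]
[[7,11],[14,0],[19,4],[28,0],[36,3],[37,0]]
[[7,11],[14,0],[19,4],[28,0],[36,3],[37,0]]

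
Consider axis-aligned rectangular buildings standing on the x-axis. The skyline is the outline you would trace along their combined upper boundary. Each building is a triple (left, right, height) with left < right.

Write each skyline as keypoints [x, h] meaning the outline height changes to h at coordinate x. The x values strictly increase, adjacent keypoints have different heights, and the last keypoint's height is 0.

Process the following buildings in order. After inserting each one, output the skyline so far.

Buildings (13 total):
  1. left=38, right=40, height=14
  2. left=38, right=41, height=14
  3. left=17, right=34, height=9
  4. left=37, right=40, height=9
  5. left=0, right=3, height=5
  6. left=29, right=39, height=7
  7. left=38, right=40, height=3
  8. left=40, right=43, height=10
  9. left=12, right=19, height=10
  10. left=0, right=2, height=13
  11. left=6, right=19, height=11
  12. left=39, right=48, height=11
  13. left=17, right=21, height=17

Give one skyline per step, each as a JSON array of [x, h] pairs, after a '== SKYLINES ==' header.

== SKYLINES ==
[[38,14],[40,0]]
[[38,14],[41,0]]
[[17,9],[34,0],[38,14],[41,0]]
[[17,9],[34,0],[37,9],[38,14],[41,0]]
[[0,5],[3,0],[17,9],[34,0],[37,9],[38,14],[41,0]]
[[0,5],[3,0],[17,9],[34,7],[37,9],[38,14],[41,0]]
[[0,5],[3,0],[17,9],[34,7],[37,9],[38,14],[41,0]]
[[0,5],[3,0],[17,9],[34,7],[37,9],[38,14],[41,10],[43,0]]
[[0,5],[3,0],[12,10],[19,9],[34,7],[37,9],[38,14],[41,10],[43,0]]
[[0,13],[2,5],[3,0],[12,10],[19,9],[34,7],[37,9],[38,14],[41,10],[43,0]]
[[0,13],[2,5],[3,0],[6,11],[19,9],[34,7],[37,9],[38,14],[41,10],[43,0]]
[[0,13],[2,5],[3,0],[6,11],[19,9],[34,7],[37,9],[38,14],[41,11],[48,0]]
[[0,13],[2,5],[3,0],[6,11],[17,17],[21,9],[34,7],[37,9],[38,14],[41,11],[48,0]]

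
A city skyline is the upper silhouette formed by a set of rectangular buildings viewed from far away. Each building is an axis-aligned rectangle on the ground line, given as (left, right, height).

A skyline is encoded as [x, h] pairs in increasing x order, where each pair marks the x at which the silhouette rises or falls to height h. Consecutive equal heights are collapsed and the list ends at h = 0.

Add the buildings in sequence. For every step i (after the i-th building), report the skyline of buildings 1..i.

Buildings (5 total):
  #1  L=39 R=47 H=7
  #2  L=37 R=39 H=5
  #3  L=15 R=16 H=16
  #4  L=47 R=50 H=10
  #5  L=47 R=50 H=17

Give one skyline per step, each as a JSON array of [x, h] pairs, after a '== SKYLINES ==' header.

== SKYLINES ==
[[39,7],[47,0]]
[[37,5],[39,7],[47,0]]
[[15,16],[16,0],[37,5],[39,7],[47,0]]
[[15,16],[16,0],[37,5],[39,7],[47,10],[50,0]]
[[15,16],[16,0],[37,5],[39,7],[47,17],[50,0]]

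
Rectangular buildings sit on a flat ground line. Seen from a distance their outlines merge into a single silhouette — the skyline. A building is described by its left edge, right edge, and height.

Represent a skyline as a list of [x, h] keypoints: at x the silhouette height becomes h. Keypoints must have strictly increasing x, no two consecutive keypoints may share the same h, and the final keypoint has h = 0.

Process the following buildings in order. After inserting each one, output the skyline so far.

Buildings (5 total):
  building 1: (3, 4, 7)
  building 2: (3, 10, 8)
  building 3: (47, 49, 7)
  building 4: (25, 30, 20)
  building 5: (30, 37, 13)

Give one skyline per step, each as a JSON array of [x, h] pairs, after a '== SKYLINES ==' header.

== SKYLINES ==
[[3,7],[4,0]]
[[3,8],[10,0]]
[[3,8],[10,0],[47,7],[49,0]]
[[3,8],[10,0],[25,20],[30,0],[47,7],[49,0]]
[[3,8],[10,0],[25,20],[30,13],[37,0],[47,7],[49,0]]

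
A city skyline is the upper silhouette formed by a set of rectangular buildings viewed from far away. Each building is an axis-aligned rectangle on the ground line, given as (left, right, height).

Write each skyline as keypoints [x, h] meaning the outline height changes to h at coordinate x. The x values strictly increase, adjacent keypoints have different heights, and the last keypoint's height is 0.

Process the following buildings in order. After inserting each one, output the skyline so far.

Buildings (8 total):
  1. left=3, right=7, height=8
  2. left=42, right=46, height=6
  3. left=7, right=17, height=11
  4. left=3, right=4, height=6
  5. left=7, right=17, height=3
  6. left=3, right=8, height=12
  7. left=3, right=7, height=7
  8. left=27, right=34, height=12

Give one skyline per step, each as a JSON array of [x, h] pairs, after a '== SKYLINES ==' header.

== SKYLINES ==
[[3,8],[7,0]]
[[3,8],[7,0],[42,6],[46,0]]
[[3,8],[7,11],[17,0],[42,6],[46,0]]
[[3,8],[7,11],[17,0],[42,6],[46,0]]
[[3,8],[7,11],[17,0],[42,6],[46,0]]
[[3,12],[8,11],[17,0],[42,6],[46,0]]
[[3,12],[8,11],[17,0],[42,6],[46,0]]
[[3,12],[8,11],[17,0],[27,12],[34,0],[42,6],[46,0]]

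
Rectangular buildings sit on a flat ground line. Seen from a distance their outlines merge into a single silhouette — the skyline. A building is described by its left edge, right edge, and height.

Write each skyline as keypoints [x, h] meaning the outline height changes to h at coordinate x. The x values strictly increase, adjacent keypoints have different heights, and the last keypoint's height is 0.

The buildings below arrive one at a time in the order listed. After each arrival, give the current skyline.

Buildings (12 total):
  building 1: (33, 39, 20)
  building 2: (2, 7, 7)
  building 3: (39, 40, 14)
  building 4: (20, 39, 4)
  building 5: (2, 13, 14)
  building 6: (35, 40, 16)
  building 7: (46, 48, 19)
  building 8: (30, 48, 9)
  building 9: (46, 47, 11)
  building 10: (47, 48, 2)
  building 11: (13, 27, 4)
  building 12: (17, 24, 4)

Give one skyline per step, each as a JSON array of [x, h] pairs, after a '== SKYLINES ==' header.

== SKYLINES ==
[[33,20],[39,0]]
[[2,7],[7,0],[33,20],[39,0]]
[[2,7],[7,0],[33,20],[39,14],[40,0]]
[[2,7],[7,0],[20,4],[33,20],[39,14],[40,0]]
[[2,14],[13,0],[20,4],[33,20],[39,14],[40,0]]
[[2,14],[13,0],[20,4],[33,20],[39,16],[40,0]]
[[2,14],[13,0],[20,4],[33,20],[39,16],[40,0],[46,19],[48,0]]
[[2,14],[13,0],[20,4],[30,9],[33,20],[39,16],[40,9],[46,19],[48,0]]
[[2,14],[13,0],[20,4],[30,9],[33,20],[39,16],[40,9],[46,19],[48,0]]
[[2,14],[13,0],[20,4],[30,9],[33,20],[39,16],[40,9],[46,19],[48,0]]
[[2,14],[13,4],[30,9],[33,20],[39,16],[40,9],[46,19],[48,0]]
[[2,14],[13,4],[30,9],[33,20],[39,16],[40,9],[46,19],[48,0]]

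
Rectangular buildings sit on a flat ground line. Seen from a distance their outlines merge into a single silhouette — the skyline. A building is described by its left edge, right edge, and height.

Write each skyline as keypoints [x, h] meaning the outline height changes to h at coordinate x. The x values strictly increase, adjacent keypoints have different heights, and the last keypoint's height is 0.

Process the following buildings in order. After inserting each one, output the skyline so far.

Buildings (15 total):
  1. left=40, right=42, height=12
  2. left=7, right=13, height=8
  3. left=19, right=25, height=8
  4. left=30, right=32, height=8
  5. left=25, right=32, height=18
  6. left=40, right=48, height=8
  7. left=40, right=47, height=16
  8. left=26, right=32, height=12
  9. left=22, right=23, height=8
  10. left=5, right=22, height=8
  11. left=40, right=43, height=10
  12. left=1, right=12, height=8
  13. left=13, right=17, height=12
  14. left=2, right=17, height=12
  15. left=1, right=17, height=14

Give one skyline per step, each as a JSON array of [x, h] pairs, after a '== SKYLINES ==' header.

== SKYLINES ==
[[40,12],[42,0]]
[[7,8],[13,0],[40,12],[42,0]]
[[7,8],[13,0],[19,8],[25,0],[40,12],[42,0]]
[[7,8],[13,0],[19,8],[25,0],[30,8],[32,0],[40,12],[42,0]]
[[7,8],[13,0],[19,8],[25,18],[32,0],[40,12],[42,0]]
[[7,8],[13,0],[19,8],[25,18],[32,0],[40,12],[42,8],[48,0]]
[[7,8],[13,0],[19,8],[25,18],[32,0],[40,16],[47,8],[48,0]]
[[7,8],[13,0],[19,8],[25,18],[32,0],[40,16],[47,8],[48,0]]
[[7,8],[13,0],[19,8],[25,18],[32,0],[40,16],[47,8],[48,0]]
[[5,8],[25,18],[32,0],[40,16],[47,8],[48,0]]
[[5,8],[25,18],[32,0],[40,16],[47,8],[48,0]]
[[1,8],[25,18],[32,0],[40,16],[47,8],[48,0]]
[[1,8],[13,12],[17,8],[25,18],[32,0],[40,16],[47,8],[48,0]]
[[1,8],[2,12],[17,8],[25,18],[32,0],[40,16],[47,8],[48,0]]
[[1,14],[17,8],[25,18],[32,0],[40,16],[47,8],[48,0]]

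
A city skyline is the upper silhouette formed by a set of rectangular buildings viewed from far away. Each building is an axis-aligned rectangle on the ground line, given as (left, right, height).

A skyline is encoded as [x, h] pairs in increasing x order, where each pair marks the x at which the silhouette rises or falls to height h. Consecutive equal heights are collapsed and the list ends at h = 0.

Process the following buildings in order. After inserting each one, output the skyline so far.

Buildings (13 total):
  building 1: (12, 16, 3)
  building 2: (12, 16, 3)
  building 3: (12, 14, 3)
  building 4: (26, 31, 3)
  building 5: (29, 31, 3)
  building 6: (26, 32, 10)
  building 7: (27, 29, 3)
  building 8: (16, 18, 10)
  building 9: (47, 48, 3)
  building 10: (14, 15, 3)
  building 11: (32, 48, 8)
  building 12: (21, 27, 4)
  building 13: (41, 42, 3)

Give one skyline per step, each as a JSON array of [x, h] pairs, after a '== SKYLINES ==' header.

== SKYLINES ==
[[12,3],[16,0]]
[[12,3],[16,0]]
[[12,3],[16,0]]
[[12,3],[16,0],[26,3],[31,0]]
[[12,3],[16,0],[26,3],[31,0]]
[[12,3],[16,0],[26,10],[32,0]]
[[12,3],[16,0],[26,10],[32,0]]
[[12,3],[16,10],[18,0],[26,10],[32,0]]
[[12,3],[16,10],[18,0],[26,10],[32,0],[47,3],[48,0]]
[[12,3],[16,10],[18,0],[26,10],[32,0],[47,3],[48,0]]
[[12,3],[16,10],[18,0],[26,10],[32,8],[48,0]]
[[12,3],[16,10],[18,0],[21,4],[26,10],[32,8],[48,0]]
[[12,3],[16,10],[18,0],[21,4],[26,10],[32,8],[48,0]]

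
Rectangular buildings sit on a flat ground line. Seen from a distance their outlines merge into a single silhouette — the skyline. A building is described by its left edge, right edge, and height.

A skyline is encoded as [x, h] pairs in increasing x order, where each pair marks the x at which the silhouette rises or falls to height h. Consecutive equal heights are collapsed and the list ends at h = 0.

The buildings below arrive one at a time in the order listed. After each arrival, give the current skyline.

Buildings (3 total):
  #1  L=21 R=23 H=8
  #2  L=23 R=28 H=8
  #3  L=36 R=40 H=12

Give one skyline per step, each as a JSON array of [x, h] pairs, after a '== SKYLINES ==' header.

== SKYLINES ==
[[21,8],[23,0]]
[[21,8],[28,0]]
[[21,8],[28,0],[36,12],[40,0]]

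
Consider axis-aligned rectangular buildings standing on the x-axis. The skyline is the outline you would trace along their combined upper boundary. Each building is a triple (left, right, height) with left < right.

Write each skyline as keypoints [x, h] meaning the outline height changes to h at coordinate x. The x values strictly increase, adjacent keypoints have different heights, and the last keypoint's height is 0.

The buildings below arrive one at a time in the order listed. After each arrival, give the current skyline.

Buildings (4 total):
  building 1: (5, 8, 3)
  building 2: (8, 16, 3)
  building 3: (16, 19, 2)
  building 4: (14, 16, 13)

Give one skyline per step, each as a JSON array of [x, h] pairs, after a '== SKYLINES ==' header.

== SKYLINES ==
[[5,3],[8,0]]
[[5,3],[16,0]]
[[5,3],[16,2],[19,0]]
[[5,3],[14,13],[16,2],[19,0]]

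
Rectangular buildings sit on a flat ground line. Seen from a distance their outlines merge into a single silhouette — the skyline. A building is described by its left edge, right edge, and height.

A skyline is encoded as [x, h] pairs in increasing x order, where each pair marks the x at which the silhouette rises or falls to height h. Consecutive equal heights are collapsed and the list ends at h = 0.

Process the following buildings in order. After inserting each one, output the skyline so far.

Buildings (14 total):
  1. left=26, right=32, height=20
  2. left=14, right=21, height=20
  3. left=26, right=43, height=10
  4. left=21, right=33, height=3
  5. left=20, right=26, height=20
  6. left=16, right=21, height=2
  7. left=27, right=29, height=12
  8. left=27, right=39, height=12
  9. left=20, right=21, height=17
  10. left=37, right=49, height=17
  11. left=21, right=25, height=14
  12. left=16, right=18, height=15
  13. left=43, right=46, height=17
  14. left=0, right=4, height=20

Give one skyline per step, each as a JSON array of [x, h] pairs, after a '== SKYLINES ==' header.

== SKYLINES ==
[[26,20],[32,0]]
[[14,20],[21,0],[26,20],[32,0]]
[[14,20],[21,0],[26,20],[32,10],[43,0]]
[[14,20],[21,3],[26,20],[32,10],[43,0]]
[[14,20],[32,10],[43,0]]
[[14,20],[32,10],[43,0]]
[[14,20],[32,10],[43,0]]
[[14,20],[32,12],[39,10],[43,0]]
[[14,20],[32,12],[39,10],[43,0]]
[[14,20],[32,12],[37,17],[49,0]]
[[14,20],[32,12],[37,17],[49,0]]
[[14,20],[32,12],[37,17],[49,0]]
[[14,20],[32,12],[37,17],[49,0]]
[[0,20],[4,0],[14,20],[32,12],[37,17],[49,0]]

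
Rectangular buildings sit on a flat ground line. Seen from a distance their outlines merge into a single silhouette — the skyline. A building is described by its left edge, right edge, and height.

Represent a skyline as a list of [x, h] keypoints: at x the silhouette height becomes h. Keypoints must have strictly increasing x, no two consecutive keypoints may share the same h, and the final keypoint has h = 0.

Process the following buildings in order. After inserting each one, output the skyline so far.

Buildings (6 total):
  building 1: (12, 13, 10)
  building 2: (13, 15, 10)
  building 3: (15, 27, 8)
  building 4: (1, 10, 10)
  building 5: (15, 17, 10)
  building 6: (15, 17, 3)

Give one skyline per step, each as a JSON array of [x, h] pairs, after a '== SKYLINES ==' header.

== SKYLINES ==
[[12,10],[13,0]]
[[12,10],[15,0]]
[[12,10],[15,8],[27,0]]
[[1,10],[10,0],[12,10],[15,8],[27,0]]
[[1,10],[10,0],[12,10],[17,8],[27,0]]
[[1,10],[10,0],[12,10],[17,8],[27,0]]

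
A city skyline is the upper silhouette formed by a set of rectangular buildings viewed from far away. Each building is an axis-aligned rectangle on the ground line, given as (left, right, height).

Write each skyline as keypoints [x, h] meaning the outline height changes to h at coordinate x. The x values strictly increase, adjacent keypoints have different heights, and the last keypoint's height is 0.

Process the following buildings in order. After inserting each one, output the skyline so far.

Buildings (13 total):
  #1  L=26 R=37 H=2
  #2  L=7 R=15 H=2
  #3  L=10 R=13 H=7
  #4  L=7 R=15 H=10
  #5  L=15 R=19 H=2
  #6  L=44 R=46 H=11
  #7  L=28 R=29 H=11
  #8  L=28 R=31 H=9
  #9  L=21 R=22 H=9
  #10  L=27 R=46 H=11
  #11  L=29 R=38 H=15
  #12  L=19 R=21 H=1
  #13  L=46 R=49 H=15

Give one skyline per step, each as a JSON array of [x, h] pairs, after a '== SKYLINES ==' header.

== SKYLINES ==
[[26,2],[37,0]]
[[7,2],[15,0],[26,2],[37,0]]
[[7,2],[10,7],[13,2],[15,0],[26,2],[37,0]]
[[7,10],[15,0],[26,2],[37,0]]
[[7,10],[15,2],[19,0],[26,2],[37,0]]
[[7,10],[15,2],[19,0],[26,2],[37,0],[44,11],[46,0]]
[[7,10],[15,2],[19,0],[26,2],[28,11],[29,2],[37,0],[44,11],[46,0]]
[[7,10],[15,2],[19,0],[26,2],[28,11],[29,9],[31,2],[37,0],[44,11],[46,0]]
[[7,10],[15,2],[19,0],[21,9],[22,0],[26,2],[28,11],[29,9],[31,2],[37,0],[44,11],[46,0]]
[[7,10],[15,2],[19,0],[21,9],[22,0],[26,2],[27,11],[46,0]]
[[7,10],[15,2],[19,0],[21,9],[22,0],[26,2],[27,11],[29,15],[38,11],[46,0]]
[[7,10],[15,2],[19,1],[21,9],[22,0],[26,2],[27,11],[29,15],[38,11],[46,0]]
[[7,10],[15,2],[19,1],[21,9],[22,0],[26,2],[27,11],[29,15],[38,11],[46,15],[49,0]]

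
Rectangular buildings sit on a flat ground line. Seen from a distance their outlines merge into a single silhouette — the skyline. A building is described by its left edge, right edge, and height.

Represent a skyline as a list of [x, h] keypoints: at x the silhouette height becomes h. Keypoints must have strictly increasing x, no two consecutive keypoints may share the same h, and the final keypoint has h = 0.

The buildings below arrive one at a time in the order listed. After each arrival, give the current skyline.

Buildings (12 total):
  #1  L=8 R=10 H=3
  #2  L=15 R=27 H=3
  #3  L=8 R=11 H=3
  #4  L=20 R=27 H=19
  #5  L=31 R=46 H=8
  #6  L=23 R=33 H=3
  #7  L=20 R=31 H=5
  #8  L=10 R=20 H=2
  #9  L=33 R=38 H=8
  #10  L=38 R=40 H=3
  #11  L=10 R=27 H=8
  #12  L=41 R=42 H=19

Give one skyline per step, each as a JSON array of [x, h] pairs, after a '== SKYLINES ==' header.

== SKYLINES ==
[[8,3],[10,0]]
[[8,3],[10,0],[15,3],[27,0]]
[[8,3],[11,0],[15,3],[27,0]]
[[8,3],[11,0],[15,3],[20,19],[27,0]]
[[8,3],[11,0],[15,3],[20,19],[27,0],[31,8],[46,0]]
[[8,3],[11,0],[15,3],[20,19],[27,3],[31,8],[46,0]]
[[8,3],[11,0],[15,3],[20,19],[27,5],[31,8],[46,0]]
[[8,3],[11,2],[15,3],[20,19],[27,5],[31,8],[46,0]]
[[8,3],[11,2],[15,3],[20,19],[27,5],[31,8],[46,0]]
[[8,3],[11,2],[15,3],[20,19],[27,5],[31,8],[46,0]]
[[8,3],[10,8],[20,19],[27,5],[31,8],[46,0]]
[[8,3],[10,8],[20,19],[27,5],[31,8],[41,19],[42,8],[46,0]]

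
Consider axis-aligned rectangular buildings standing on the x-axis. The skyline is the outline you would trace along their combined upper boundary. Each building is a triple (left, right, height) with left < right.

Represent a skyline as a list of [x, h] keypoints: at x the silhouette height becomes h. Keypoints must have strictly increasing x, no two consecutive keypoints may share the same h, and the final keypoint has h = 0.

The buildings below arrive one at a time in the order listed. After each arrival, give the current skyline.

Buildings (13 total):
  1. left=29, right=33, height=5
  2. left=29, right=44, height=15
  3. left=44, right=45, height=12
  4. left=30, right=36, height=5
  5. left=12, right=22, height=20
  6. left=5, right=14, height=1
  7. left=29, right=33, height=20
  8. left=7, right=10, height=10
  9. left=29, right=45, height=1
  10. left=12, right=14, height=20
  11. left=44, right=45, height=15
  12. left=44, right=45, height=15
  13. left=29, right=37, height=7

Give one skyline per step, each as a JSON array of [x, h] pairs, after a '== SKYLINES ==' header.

== SKYLINES ==
[[29,5],[33,0]]
[[29,15],[44,0]]
[[29,15],[44,12],[45,0]]
[[29,15],[44,12],[45,0]]
[[12,20],[22,0],[29,15],[44,12],[45,0]]
[[5,1],[12,20],[22,0],[29,15],[44,12],[45,0]]
[[5,1],[12,20],[22,0],[29,20],[33,15],[44,12],[45,0]]
[[5,1],[7,10],[10,1],[12,20],[22,0],[29,20],[33,15],[44,12],[45,0]]
[[5,1],[7,10],[10,1],[12,20],[22,0],[29,20],[33,15],[44,12],[45,0]]
[[5,1],[7,10],[10,1],[12,20],[22,0],[29,20],[33,15],[44,12],[45,0]]
[[5,1],[7,10],[10,1],[12,20],[22,0],[29,20],[33,15],[45,0]]
[[5,1],[7,10],[10,1],[12,20],[22,0],[29,20],[33,15],[45,0]]
[[5,1],[7,10],[10,1],[12,20],[22,0],[29,20],[33,15],[45,0]]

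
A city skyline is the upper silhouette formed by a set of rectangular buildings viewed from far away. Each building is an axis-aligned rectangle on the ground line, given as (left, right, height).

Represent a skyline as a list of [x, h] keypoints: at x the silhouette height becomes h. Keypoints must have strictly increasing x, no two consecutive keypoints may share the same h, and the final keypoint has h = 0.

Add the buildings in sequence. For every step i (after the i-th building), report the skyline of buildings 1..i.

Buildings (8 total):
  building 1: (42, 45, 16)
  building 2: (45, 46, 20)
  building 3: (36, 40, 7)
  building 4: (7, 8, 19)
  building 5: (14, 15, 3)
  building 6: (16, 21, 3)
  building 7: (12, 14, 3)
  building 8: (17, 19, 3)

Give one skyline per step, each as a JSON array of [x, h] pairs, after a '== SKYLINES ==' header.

== SKYLINES ==
[[42,16],[45,0]]
[[42,16],[45,20],[46,0]]
[[36,7],[40,0],[42,16],[45,20],[46,0]]
[[7,19],[8,0],[36,7],[40,0],[42,16],[45,20],[46,0]]
[[7,19],[8,0],[14,3],[15,0],[36,7],[40,0],[42,16],[45,20],[46,0]]
[[7,19],[8,0],[14,3],[15,0],[16,3],[21,0],[36,7],[40,0],[42,16],[45,20],[46,0]]
[[7,19],[8,0],[12,3],[15,0],[16,3],[21,0],[36,7],[40,0],[42,16],[45,20],[46,0]]
[[7,19],[8,0],[12,3],[15,0],[16,3],[21,0],[36,7],[40,0],[42,16],[45,20],[46,0]]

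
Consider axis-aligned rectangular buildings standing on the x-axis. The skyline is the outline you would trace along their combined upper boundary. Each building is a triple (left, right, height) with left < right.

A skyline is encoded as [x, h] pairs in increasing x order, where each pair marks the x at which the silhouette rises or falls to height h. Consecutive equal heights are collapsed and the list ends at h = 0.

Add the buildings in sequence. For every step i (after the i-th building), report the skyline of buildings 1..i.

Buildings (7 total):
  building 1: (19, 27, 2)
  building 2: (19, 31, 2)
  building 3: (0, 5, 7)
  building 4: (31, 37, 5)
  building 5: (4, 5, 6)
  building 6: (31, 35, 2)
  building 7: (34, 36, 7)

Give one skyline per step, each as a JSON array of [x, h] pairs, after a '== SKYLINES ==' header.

== SKYLINES ==
[[19,2],[27,0]]
[[19,2],[31,0]]
[[0,7],[5,0],[19,2],[31,0]]
[[0,7],[5,0],[19,2],[31,5],[37,0]]
[[0,7],[5,0],[19,2],[31,5],[37,0]]
[[0,7],[5,0],[19,2],[31,5],[37,0]]
[[0,7],[5,0],[19,2],[31,5],[34,7],[36,5],[37,0]]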